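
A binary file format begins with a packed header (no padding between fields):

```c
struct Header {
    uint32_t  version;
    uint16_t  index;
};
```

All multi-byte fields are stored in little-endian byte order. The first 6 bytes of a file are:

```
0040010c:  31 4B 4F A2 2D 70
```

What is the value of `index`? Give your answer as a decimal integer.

28717

`index` follows `version` (4 bytes), so it starts at byte offset 4 and occupies 2 bytes.
Bytes at offsets 4..5: 2D 70.
Little-endian stores the least-significant byte at the lowest address.
Reassemble most-significant byte first: 70 2D → 0x702D.
0x702D = 28717.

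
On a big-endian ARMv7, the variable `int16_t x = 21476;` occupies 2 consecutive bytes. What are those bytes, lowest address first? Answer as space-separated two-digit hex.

21476 in hexadecimal, padded to 16 bits, is 0x53E4.
Split into bytes (most-significant first): 53 E4.
Big-endian: lowest address holds the most-significant byte.
So the memory order matches the most-significant-first order: 53 E4.

53 E4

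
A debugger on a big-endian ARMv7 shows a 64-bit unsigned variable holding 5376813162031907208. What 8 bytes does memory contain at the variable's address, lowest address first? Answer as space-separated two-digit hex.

5376813162031907208 in hexadecimal, padded to 64 bits, is 0x4A9E4715528E8188.
Split into bytes (most-significant first): 4A 9E 47 15 52 8E 81 88.
Big-endian stores the most-significant byte at the lowest address.
So the memory order matches the most-significant-first order: 4A 9E 47 15 52 8E 81 88.

4A 9E 47 15 52 8E 81 88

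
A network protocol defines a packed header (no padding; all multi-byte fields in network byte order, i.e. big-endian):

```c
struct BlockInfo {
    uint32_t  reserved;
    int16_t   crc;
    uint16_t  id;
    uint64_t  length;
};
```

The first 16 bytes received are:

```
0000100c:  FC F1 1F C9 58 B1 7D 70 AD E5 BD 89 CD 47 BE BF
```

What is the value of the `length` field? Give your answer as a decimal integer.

12530629937780473535

`length` follows `reserved` (4 B), `crc` (2 B), `id` (2 B), so it starts at offset 4 + 2 + 2 = 8 and occupies 8 bytes.
Bytes at offsets 8..15: AD E5 BD 89 CD 47 BE BF.
Big-endian stores the most-significant byte at the lowest address.
The bytes are already most-significant first: 0xADE5BD89CD47BEBF.
0xADE5BD89CD47BEBF = 12530629937780473535.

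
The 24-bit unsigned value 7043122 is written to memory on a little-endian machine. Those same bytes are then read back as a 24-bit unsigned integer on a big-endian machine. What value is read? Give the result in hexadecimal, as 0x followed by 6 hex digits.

0x32786B

7043122 in 24-bit hexadecimal is 0x6B7832.
Stored little-endian, the bytes at ascending addresses are 32 78 6B.
Read back as big-endian, the last byte is least significant, giving 0x32786B.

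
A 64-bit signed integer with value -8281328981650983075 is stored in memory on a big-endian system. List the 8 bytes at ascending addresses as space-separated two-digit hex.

8D 12 CF 2A E4 8B B7 5D

Two's complement of -8281328981650983075 in 64 bits: 8281328981650983075 = 0x72ED30D51B7448A3; invert → 0x8D12CF2AE48BB75C; add 1 → 0x8D12CF2AE48BB75D.
Split into bytes (most-significant first): 8D 12 CF 2A E4 8B B7 5D.
In big-endian order the high byte comes first in memory.
So the memory order matches the most-significant-first order: 8D 12 CF 2A E4 8B B7 5D.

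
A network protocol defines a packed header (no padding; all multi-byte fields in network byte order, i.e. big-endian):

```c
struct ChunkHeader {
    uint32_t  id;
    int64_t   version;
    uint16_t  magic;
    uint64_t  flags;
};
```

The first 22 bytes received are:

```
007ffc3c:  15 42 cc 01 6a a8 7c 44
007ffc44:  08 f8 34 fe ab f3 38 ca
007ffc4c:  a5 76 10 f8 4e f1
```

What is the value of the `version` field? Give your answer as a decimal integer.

`version` follows `id` (4 bytes), so it starts at byte offset 4 and occupies 8 bytes.
Bytes at offsets 4..11: 6A A8 7C 44 08 F8 34 FE.
Big-endian stores the most-significant byte at the lowest address.
The bytes are already most-significant first: 0x6AA87C4408F834FE.
0x6AA87C4408F834FE = 7685529395757855998.

7685529395757855998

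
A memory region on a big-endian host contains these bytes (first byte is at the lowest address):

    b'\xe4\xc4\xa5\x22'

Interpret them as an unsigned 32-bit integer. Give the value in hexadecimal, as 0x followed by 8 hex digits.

Big-endian: lowest address holds the most-significant byte.
The bytes are already most-significant first: 0xE4C4A522.

0xE4C4A522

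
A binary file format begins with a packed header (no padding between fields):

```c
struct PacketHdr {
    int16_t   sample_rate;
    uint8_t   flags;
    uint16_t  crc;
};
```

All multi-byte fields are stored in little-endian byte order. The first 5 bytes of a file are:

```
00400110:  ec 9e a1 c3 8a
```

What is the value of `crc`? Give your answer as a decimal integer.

`crc` follows `sample_rate` (2 B), `flags` (1 B), so it starts at offset 2 + 1 = 3 and occupies 2 bytes.
Bytes at offsets 3..4: C3 8A.
Little-endian stores the least-significant byte at the lowest address.
Reassemble most-significant byte first: 8A C3 → 0x8AC3.
0x8AC3 = 35523.

35523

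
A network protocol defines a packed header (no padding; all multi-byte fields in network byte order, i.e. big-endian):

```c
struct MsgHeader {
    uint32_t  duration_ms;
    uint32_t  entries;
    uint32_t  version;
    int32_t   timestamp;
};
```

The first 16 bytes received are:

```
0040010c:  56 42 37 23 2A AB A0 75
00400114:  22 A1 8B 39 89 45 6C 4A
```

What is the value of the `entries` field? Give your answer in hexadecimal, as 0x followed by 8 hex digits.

0x2AABA075

`entries` follows `duration_ms` (4 bytes), so it starts at byte offset 4 and occupies 4 bytes.
Bytes at offsets 4..7: 2A AB A0 75.
In big-endian order the high byte comes first in memory.
The bytes are already most-significant first: 0x2AABA075.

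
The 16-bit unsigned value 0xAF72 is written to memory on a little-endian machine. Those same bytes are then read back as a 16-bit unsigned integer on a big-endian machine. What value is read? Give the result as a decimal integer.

Stored little-endian, the bytes at ascending addresses are 72 AF.
Read back as big-endian, the last byte is least significant, giving 0x72AF.
0x72AF = 29359.

29359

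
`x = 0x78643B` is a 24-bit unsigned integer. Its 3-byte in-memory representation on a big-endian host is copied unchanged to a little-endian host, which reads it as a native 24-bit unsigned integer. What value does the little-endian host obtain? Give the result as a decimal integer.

3892344

Stored big-endian, the bytes at ascending addresses are 78 64 3B.
Read back as little-endian, the first byte is least significant, giving 0x3B6478.
0x3B6478 = 3892344.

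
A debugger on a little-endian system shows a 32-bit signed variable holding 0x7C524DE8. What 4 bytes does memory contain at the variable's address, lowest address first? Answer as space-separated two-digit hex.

Split into bytes (most-significant first): 7C 52 4D E8.
Little-endian: lowest address holds the least-significant byte.
So at ascending addresses the bytes are E8 4D 52 7C.

E8 4D 52 7C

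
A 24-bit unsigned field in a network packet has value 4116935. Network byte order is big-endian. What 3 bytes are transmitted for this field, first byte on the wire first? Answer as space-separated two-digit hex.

3E D1 C7

4116935 in hexadecimal, padded to 24 bits, is 0x3ED1C7.
Split into bytes (most-significant first): 3E D1 C7.
Big-endian stores the most-significant byte at the lowest address.
So the memory order matches the most-significant-first order: 3E D1 C7.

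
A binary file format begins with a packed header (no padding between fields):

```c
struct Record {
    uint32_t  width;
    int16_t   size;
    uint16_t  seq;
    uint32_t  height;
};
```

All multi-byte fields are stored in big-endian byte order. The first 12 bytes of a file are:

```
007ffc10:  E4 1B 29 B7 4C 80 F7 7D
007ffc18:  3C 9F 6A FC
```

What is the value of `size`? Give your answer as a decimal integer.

`size` follows `width` (4 bytes), so it starts at byte offset 4 and occupies 2 bytes.
Bytes at offsets 4..5: 4C 80.
Big-endian stores the most-significant byte at the lowest address.
The bytes are already most-significant first: 0x4C80.
0x4C80 = 19584.

19584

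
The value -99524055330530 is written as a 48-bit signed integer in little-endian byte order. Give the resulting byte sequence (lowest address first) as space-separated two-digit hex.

Two's complement of -99524055330530 in 48 bits: 99524055330530 = 0x5A843FF6EEE2; invert → 0xA57BC009111D; add 1 → 0xA57BC009111E.
Split into bytes (most-significant first): A5 7B C0 09 11 1E.
Little-endian: lowest address holds the least-significant byte.
So at ascending addresses the bytes are 1E 11 09 C0 7B A5.

1E 11 09 C0 7B A5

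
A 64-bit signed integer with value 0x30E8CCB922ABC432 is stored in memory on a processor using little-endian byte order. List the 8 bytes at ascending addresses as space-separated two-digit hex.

Split into bytes (most-significant first): 30 E8 CC B9 22 AB C4 32.
Little-endian stores the least-significant byte at the lowest address.
So at ascending addresses the bytes are 32 C4 AB 22 B9 CC E8 30.

32 C4 AB 22 B9 CC E8 30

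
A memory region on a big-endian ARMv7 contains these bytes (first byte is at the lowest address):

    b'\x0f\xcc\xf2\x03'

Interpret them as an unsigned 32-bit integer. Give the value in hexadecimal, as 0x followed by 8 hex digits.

0x0FCCF203

In big-endian order the high byte comes first in memory.
The bytes are already most-significant first: 0x0FCCF203.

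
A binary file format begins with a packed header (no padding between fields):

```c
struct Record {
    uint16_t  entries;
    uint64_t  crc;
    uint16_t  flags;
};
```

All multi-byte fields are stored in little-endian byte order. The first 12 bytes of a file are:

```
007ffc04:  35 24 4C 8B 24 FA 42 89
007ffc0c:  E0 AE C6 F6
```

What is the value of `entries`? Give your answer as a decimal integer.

9269

`entries` is the first field, at byte offset 0, occupying 2 bytes.
Bytes at offsets 0..1: 35 24.
Little-endian: lowest address holds the least-significant byte.
Reassemble most-significant byte first: 24 35 → 0x2435.
0x2435 = 9269.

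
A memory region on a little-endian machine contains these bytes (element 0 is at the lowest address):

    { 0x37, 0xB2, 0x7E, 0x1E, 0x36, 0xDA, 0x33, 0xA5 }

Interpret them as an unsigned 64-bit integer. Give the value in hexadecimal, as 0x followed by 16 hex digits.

0xA533DA361E7EB237

Little-endian: lowest address holds the least-significant byte.
Reassemble most-significant byte first: A5 33 DA 36 1E 7E B2 37 → 0xA533DA361E7EB237.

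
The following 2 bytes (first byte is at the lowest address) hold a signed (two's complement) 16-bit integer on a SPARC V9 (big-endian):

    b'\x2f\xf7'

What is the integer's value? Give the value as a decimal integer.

Big-endian: lowest address holds the most-significant byte.
The bytes are already most-significant first: 0x2FF7.
0x2FF7 = 12279.

12279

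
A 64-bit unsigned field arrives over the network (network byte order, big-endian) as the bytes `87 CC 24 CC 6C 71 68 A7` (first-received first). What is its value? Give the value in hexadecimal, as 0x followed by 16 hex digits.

0x87CC24CC6C7168A7

Big-endian stores the most-significant byte at the lowest address.
The bytes are already most-significant first: 0x87CC24CC6C7168A7.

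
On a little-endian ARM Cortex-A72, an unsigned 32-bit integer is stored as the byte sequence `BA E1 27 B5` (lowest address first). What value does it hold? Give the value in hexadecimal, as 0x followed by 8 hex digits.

Little-endian: lowest address holds the least-significant byte.
Reassemble most-significant byte first: B5 27 E1 BA → 0xB527E1BA.

0xB527E1BA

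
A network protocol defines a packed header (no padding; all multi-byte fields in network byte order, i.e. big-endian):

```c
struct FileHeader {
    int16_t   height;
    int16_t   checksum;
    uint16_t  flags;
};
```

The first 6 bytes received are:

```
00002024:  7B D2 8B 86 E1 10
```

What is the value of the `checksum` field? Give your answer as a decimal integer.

`checksum` follows `height` (2 bytes), so it starts at byte offset 2 and occupies 2 bytes.
Bytes at offsets 2..3: 8B 86.
Big-endian: lowest address holds the most-significant byte.
The bytes are already most-significant first: 0x8B86.
Top bit is set, so as a signed 16-bit value this is 0x8B86 − 2^16 = -29818.

-29818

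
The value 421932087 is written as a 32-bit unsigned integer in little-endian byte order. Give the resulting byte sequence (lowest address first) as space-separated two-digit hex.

37 2C 26 19

421932087 in hexadecimal, padded to 32 bits, is 0x19262C37.
Split into bytes (most-significant first): 19 26 2C 37.
Little-endian stores the least-significant byte at the lowest address.
So at ascending addresses the bytes are 37 2C 26 19.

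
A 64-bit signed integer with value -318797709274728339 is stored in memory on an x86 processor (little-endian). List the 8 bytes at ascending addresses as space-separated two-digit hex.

6D B8 78 27 2C 67 93 FB

Two's complement of -318797709274728339 in 64 bits: 318797709274728339 = 0x046C98D3D8874793; invert → 0xFB93672C2778B86C; add 1 → 0xFB93672C2778B86D.
Split into bytes (most-significant first): FB 93 67 2C 27 78 B8 6D.
In little-endian order the low byte comes first in memory.
So at ascending addresses the bytes are 6D B8 78 27 2C 67 93 FB.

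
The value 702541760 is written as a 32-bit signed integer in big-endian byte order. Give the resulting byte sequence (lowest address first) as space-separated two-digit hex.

702541760 in hexadecimal, padded to 32 bits, is 0x29DFEFC0.
Split into bytes (most-significant first): 29 DF EF C0.
Big-endian stores the most-significant byte at the lowest address.
So the memory order matches the most-significant-first order: 29 DF EF C0.

29 DF EF C0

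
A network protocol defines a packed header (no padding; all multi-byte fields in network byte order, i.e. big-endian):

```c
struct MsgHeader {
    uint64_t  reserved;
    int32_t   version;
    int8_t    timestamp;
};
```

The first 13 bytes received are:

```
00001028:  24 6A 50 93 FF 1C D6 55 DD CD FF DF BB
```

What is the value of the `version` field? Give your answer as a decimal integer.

-573702177

`version` follows `reserved` (8 bytes), so it starts at byte offset 8 and occupies 4 bytes.
Bytes at offsets 8..11: DD CD FF DF.
In big-endian order the high byte comes first in memory.
The bytes are already most-significant first: 0xDDCDFFDF.
Top bit is set, so as a signed 32-bit value this is 0xDDCDFFDF − 2^32 = -573702177.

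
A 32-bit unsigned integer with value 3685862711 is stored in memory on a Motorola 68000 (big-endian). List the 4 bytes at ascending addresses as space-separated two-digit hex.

DB B1 CD 37

3685862711 in hexadecimal, padded to 32 bits, is 0xDBB1CD37.
Split into bytes (most-significant first): DB B1 CD 37.
Big-endian: lowest address holds the most-significant byte.
So the memory order matches the most-significant-first order: DB B1 CD 37.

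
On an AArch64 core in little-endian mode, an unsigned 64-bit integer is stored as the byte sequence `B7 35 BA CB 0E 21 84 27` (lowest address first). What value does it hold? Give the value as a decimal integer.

2847437211836233143

Little-endian stores the least-significant byte at the lowest address.
Reassemble most-significant byte first: 27 84 21 0E CB BA 35 B7 → 0x2784210ECBBA35B7.
0x2784210ECBBA35B7 = 2847437211836233143.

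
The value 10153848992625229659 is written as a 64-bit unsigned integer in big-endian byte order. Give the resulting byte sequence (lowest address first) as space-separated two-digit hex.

10153848992625229659 in hexadecimal, padded to 64 bits, is 0x8CE9B7DC84627F5B.
Split into bytes (most-significant first): 8C E9 B7 DC 84 62 7F 5B.
Big-endian: lowest address holds the most-significant byte.
So the memory order matches the most-significant-first order: 8C E9 B7 DC 84 62 7F 5B.

8C E9 B7 DC 84 62 7F 5B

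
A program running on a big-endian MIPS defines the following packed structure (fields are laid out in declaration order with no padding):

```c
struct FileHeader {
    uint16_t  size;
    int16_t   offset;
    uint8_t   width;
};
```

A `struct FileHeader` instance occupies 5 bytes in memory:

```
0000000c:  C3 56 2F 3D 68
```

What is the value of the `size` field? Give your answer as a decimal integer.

50006

`size` is the first field, at byte offset 0, occupying 2 bytes.
Bytes at offsets 0..1: C3 56.
Big-endian: lowest address holds the most-significant byte.
The bytes are already most-significant first: 0xC356.
0xC356 = 50006.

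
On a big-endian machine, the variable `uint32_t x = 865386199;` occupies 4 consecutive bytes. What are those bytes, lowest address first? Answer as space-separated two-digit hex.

865386199 in hexadecimal, padded to 32 bits, is 0x3394BED7.
Split into bytes (most-significant first): 33 94 BE D7.
Big-endian stores the most-significant byte at the lowest address.
So the memory order matches the most-significant-first order: 33 94 BE D7.

33 94 BE D7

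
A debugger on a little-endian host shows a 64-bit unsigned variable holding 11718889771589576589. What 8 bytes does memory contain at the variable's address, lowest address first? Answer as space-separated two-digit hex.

11718889771589576589 in hexadecimal, padded to 64 bits, is 0xA2A1DC286D8E278D.
Split into bytes (most-significant first): A2 A1 DC 28 6D 8E 27 8D.
In little-endian order the low byte comes first in memory.
So at ascending addresses the bytes are 8D 27 8E 6D 28 DC A1 A2.

8D 27 8E 6D 28 DC A1 A2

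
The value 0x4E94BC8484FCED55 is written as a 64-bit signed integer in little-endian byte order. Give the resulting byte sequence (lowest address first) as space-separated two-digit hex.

55 ED FC 84 84 BC 94 4E

Split into bytes (most-significant first): 4E 94 BC 84 84 FC ED 55.
In little-endian order the low byte comes first in memory.
So at ascending addresses the bytes are 55 ED FC 84 84 BC 94 4E.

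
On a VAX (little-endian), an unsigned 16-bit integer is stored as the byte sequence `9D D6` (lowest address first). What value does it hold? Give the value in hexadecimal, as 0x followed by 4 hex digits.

0xD69D

In little-endian order the low byte comes first in memory.
Reassemble most-significant byte first: D6 9D → 0xD69D.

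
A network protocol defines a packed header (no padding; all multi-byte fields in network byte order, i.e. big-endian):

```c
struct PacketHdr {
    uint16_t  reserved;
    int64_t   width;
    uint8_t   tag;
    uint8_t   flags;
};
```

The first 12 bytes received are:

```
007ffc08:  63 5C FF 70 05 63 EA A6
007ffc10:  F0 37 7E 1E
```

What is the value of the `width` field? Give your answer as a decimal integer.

`width` follows `reserved` (2 bytes), so it starts at byte offset 2 and occupies 8 bytes.
Bytes at offsets 2..9: FF 70 05 63 EA A6 F0 37.
Big-endian stores the most-significant byte at the lowest address.
The bytes are already most-significant first: 0xFF700563EAA6F037.
Top bit is set, so as a signed 64-bit value this is 0xFF700563EAA6F037 − 2^64 = -40526469949624265.

-40526469949624265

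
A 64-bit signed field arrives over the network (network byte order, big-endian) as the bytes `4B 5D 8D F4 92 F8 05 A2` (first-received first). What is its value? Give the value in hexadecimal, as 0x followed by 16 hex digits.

0x4B5D8DF492F805A2

Big-endian stores the most-significant byte at the lowest address.
The bytes are already most-significant first: 0x4B5D8DF492F805A2.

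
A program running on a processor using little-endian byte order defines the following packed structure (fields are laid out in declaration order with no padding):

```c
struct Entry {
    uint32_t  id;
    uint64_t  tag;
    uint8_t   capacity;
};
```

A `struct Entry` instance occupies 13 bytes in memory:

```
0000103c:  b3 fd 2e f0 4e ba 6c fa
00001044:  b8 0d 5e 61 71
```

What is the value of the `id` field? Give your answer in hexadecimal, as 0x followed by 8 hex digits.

`id` is the first field, at byte offset 0, occupying 4 bytes.
Bytes at offsets 0..3: B3 FD 2E F0.
Little-endian: lowest address holds the least-significant byte.
Reassemble most-significant byte first: F0 2E FD B3 → 0xF02EFDB3.

0xF02EFDB3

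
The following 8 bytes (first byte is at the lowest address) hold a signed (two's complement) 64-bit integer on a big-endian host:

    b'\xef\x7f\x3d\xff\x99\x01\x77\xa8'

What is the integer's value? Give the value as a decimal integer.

-1189163608609556568

Big-endian stores the most-significant byte at the lowest address.
The bytes are already most-significant first: 0xEF7F3DFF990177A8.
Top bit is set, so as a signed 64-bit value this is 0xEF7F3DFF990177A8 − 2^64 = -1189163608609556568.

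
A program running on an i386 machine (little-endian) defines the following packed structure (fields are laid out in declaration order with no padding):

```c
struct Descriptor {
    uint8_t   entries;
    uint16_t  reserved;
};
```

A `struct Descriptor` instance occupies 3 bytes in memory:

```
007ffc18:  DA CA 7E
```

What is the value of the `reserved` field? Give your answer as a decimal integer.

32458

`reserved` follows `entries` (1 byte), so it starts at byte offset 1 and occupies 2 bytes.
Bytes at offsets 1..2: CA 7E.
In little-endian order the low byte comes first in memory.
Reassemble most-significant byte first: 7E CA → 0x7ECA.
0x7ECA = 32458.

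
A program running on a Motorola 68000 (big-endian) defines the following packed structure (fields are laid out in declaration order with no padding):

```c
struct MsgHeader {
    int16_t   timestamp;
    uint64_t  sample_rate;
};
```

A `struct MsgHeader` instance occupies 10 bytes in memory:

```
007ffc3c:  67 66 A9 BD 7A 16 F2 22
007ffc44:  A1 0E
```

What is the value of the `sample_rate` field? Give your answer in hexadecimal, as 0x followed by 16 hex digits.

`sample_rate` follows `timestamp` (2 bytes), so it starts at byte offset 2 and occupies 8 bytes.
Bytes at offsets 2..9: A9 BD 7A 16 F2 22 A1 0E.
In big-endian order the high byte comes first in memory.
The bytes are already most-significant first: 0xA9BD7A16F222A10E.

0xA9BD7A16F222A10E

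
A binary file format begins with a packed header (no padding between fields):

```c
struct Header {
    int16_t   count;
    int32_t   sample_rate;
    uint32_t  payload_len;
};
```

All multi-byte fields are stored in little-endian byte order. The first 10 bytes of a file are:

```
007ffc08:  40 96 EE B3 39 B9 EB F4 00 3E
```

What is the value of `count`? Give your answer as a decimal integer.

-27072

`count` is the first field, at byte offset 0, occupying 2 bytes.
Bytes at offsets 0..1: 40 96.
Little-endian: lowest address holds the least-significant byte.
Reassemble most-significant byte first: 96 40 → 0x9640.
Top bit is set, so as a signed 16-bit value this is 0x9640 − 2^16 = -27072.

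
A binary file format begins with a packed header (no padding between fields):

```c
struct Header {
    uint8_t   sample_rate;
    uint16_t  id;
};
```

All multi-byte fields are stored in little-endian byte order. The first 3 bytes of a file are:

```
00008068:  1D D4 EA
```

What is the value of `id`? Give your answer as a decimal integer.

`id` follows `sample_rate` (1 byte), so it starts at byte offset 1 and occupies 2 bytes.
Bytes at offsets 1..2: D4 EA.
Little-endian: lowest address holds the least-significant byte.
Reassemble most-significant byte first: EA D4 → 0xEAD4.
0xEAD4 = 60116.

60116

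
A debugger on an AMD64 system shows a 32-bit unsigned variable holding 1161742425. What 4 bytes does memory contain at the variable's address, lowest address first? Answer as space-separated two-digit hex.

1161742425 in hexadecimal, padded to 32 bits, is 0x453EC859.
Split into bytes (most-significant first): 45 3E C8 59.
Little-endian stores the least-significant byte at the lowest address.
So at ascending addresses the bytes are 59 C8 3E 45.

59 C8 3E 45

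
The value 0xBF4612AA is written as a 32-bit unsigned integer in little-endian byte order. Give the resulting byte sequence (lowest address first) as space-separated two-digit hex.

Split into bytes (most-significant first): BF 46 12 AA.
Little-endian: lowest address holds the least-significant byte.
So at ascending addresses the bytes are AA 12 46 BF.

AA 12 46 BF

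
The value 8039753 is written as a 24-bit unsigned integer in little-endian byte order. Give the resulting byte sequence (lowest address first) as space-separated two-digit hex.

49 AD 7A

8039753 in hexadecimal, padded to 24 bits, is 0x7AAD49.
Split into bytes (most-significant first): 7A AD 49.
In little-endian order the low byte comes first in memory.
So at ascending addresses the bytes are 49 AD 7A.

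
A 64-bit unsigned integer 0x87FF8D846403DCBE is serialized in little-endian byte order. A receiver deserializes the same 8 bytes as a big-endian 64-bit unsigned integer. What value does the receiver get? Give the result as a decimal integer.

Stored little-endian, the bytes at ascending addresses are BE DC 03 64 84 8D FF 87.
Read back as big-endian, the last byte is least significant, giving 0xBEDC0364848DFF87.
0xBEDC0364848DFF87 = 13752871092338163591.

13752871092338163591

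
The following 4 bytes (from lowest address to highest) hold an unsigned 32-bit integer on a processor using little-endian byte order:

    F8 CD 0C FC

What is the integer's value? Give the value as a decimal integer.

Little-endian: lowest address holds the least-significant byte.
Reassemble most-significant byte first: FC 0C CD F8 → 0xFC0CCDF8.
0xFC0CCDF8 = 4228697592.

4228697592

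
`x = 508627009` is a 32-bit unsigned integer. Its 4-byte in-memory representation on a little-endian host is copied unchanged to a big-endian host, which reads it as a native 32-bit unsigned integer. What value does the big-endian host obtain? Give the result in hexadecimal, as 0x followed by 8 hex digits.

508627009 in 32-bit hexadecimal is 0x1E510841.
Stored little-endian, the bytes at ascending addresses are 41 08 51 1E.
Read back as big-endian, the last byte is least significant, giving 0x4108511E.

0x4108511E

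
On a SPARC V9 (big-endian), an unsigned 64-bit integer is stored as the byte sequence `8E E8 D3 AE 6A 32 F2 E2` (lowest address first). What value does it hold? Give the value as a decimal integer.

10297713294042133218

Big-endian: lowest address holds the most-significant byte.
The bytes are already most-significant first: 0x8EE8D3AE6A32F2E2.
0x8EE8D3AE6A32F2E2 = 10297713294042133218.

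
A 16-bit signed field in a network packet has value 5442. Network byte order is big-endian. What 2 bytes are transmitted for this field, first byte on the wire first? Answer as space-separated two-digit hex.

15 42

5442 in hexadecimal, padded to 16 bits, is 0x1542.
Split into bytes (most-significant first): 15 42.
In big-endian order the high byte comes first in memory.
So the memory order matches the most-significant-first order: 15 42.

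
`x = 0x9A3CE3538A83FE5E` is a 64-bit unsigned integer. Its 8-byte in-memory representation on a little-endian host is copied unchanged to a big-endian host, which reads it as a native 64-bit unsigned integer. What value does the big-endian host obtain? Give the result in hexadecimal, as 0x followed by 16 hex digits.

0x5EFE838A53E33C9A

Stored little-endian, the bytes at ascending addresses are 5E FE 83 8A 53 E3 3C 9A.
Read back as big-endian, the last byte is least significant, giving 0x5EFE838A53E33C9A.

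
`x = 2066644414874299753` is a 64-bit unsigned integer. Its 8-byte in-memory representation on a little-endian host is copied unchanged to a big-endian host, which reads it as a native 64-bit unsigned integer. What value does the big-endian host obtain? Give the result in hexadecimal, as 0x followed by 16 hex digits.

0x69ADA0512532AE1C

2066644414874299753 in 64-bit hexadecimal is 0x1CAE322551A0AD69.
Stored little-endian, the bytes at ascending addresses are 69 AD A0 51 25 32 AE 1C.
Read back as big-endian, the last byte is least significant, giving 0x69ADA0512532AE1C.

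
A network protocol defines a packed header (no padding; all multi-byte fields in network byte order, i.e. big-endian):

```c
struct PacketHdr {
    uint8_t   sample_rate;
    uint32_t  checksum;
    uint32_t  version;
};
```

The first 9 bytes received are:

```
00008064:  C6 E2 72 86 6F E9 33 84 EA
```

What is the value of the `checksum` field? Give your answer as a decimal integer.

3799156335

`checksum` follows `sample_rate` (1 byte), so it starts at byte offset 1 and occupies 4 bytes.
Bytes at offsets 1..4: E2 72 86 6F.
In big-endian order the high byte comes first in memory.
The bytes are already most-significant first: 0xE272866F.
0xE272866F = 3799156335.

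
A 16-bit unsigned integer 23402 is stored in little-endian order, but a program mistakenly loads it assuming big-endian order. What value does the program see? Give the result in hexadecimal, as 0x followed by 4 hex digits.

23402 in 16-bit hexadecimal is 0x5B6A.
Stored little-endian, the bytes at ascending addresses are 6A 5B.
Read back as big-endian, the last byte is least significant, giving 0x6A5B.

0x6A5B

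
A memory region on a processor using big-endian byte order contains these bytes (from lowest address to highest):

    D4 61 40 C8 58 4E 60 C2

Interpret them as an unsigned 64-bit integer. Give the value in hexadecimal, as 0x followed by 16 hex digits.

0xD46140C8584E60C2

Big-endian: lowest address holds the most-significant byte.
The bytes are already most-significant first: 0xD46140C8584E60C2.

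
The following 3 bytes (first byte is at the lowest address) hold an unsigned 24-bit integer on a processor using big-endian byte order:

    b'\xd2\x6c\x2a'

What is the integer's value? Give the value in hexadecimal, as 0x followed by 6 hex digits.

0xD26C2A

In big-endian order the high byte comes first in memory.
The bytes are already most-significant first: 0xD26C2A.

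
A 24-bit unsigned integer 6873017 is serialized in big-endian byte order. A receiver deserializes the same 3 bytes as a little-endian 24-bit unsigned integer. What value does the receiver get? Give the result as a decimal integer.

12181352

6873017 in 24-bit hexadecimal is 0x68DFB9.
Stored big-endian, the bytes at ascending addresses are 68 DF B9.
Read back as little-endian, the first byte is least significant, giving 0xB9DF68.
0xB9DF68 = 12181352.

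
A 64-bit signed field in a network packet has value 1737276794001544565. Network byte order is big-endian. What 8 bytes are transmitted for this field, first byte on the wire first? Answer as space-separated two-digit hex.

1737276794001544565 in hexadecimal, padded to 64 bits, is 0x181C0C0A26FDD575.
Split into bytes (most-significant first): 18 1C 0C 0A 26 FD D5 75.
Big-endian stores the most-significant byte at the lowest address.
So the memory order matches the most-significant-first order: 18 1C 0C 0A 26 FD D5 75.

18 1C 0C 0A 26 FD D5 75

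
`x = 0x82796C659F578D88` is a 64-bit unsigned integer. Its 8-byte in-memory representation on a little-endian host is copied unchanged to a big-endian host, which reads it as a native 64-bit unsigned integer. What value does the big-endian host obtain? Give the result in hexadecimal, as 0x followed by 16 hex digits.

0x888D579F656C7982

Stored little-endian, the bytes at ascending addresses are 88 8D 57 9F 65 6C 79 82.
Read back as big-endian, the last byte is least significant, giving 0x888D579F656C7982.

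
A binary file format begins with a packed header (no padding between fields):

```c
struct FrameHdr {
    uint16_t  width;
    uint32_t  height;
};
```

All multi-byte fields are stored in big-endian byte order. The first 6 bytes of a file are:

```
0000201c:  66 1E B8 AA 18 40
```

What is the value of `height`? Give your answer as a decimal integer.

`height` follows `width` (2 bytes), so it starts at byte offset 2 and occupies 4 bytes.
Bytes at offsets 2..5: B8 AA 18 40.
In big-endian order the high byte comes first in memory.
The bytes are already most-significant first: 0xB8AA1840.
0xB8AA1840 = 3098155072.

3098155072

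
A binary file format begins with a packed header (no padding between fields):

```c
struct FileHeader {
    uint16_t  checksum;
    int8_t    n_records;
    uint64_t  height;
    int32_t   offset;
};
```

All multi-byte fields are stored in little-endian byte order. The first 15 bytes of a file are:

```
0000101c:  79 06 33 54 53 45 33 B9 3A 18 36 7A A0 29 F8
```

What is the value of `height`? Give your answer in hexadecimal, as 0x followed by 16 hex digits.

`height` follows `checksum` (2 B), `n_records` (1 B), so it starts at offset 2 + 1 = 3 and occupies 8 bytes.
Bytes at offsets 3..10: 54 53 45 33 B9 3A 18 36.
Little-endian: lowest address holds the least-significant byte.
Reassemble most-significant byte first: 36 18 3A B9 33 45 53 54 → 0x36183AB933455354.

0x36183AB933455354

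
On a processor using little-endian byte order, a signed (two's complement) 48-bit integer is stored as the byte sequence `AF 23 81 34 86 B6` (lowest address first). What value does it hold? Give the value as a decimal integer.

Little-endian: lowest address holds the least-significant byte.
Reassemble most-significant byte first: B6 86 34 81 23 AF → 0xB686348123AF.
Top bit is set, so as a signed 48-bit value this is 0xB686348123AF − 2^48 = -80787453959249.

-80787453959249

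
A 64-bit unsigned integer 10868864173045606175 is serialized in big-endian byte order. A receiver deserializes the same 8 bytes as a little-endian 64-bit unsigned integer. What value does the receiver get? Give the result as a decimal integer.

10868864173045606175 in 64-bit hexadecimal is 0x96D5F661325A671F.
Stored big-endian, the bytes at ascending addresses are 96 D5 F6 61 32 5A 67 1F.
Read back as little-endian, the first byte is least significant, giving 0x1F675A3261F6D596.
0x1F675A3261F6D596 = 2262876510215394710.

2262876510215394710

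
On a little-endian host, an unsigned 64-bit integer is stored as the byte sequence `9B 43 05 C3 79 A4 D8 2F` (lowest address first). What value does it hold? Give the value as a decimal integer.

Little-endian: lowest address holds the least-significant byte.
Reassemble most-significant byte first: 2F D8 A4 79 C3 05 43 9B → 0x2FD8A479C305439B.
0x2FD8A479C305439B = 3447686357622014875.

3447686357622014875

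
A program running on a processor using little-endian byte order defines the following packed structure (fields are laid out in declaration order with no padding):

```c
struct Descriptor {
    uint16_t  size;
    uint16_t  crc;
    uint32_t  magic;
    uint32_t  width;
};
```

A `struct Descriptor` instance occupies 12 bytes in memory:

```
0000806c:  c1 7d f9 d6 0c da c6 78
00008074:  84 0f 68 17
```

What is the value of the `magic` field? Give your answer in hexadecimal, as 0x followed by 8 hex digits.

`magic` follows `size` (2 B), `crc` (2 B), so it starts at offset 2 + 2 = 4 and occupies 4 bytes.
Bytes at offsets 4..7: 0C DA C6 78.
In little-endian order the low byte comes first in memory.
Reassemble most-significant byte first: 78 C6 DA 0C → 0x78C6DA0C.

0x78C6DA0C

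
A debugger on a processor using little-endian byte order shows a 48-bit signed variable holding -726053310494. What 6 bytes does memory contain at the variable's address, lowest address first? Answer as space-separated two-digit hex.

E2 AF D9 F3 56 FF

Two's complement of -726053310494 in 48 bits: 726053310494 = 0x00A90C26501E; invert → 0xFF56F3D9AFE1; add 1 → 0xFF56F3D9AFE2.
Split into bytes (most-significant first): FF 56 F3 D9 AF E2.
In little-endian order the low byte comes first in memory.
So at ascending addresses the bytes are E2 AF D9 F3 56 FF.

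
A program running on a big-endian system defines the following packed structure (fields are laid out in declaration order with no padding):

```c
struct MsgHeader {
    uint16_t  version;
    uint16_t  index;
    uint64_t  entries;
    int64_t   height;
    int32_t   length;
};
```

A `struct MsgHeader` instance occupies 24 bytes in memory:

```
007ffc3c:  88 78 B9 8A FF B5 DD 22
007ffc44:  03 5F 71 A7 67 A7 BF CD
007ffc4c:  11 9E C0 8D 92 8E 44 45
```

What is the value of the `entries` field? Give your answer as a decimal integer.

`entries` follows `version` (2 B), `index` (2 B), so it starts at offset 2 + 2 = 4 and occupies 8 bytes.
Bytes at offsets 4..11: FF B5 DD 22 03 5F 71 A7.
Big-endian: lowest address holds the most-significant byte.
The bytes are already most-significant first: 0xFFB5DD22035F71A7.
0xFFB5DD22035F71A7 = 18425876588611465639.

18425876588611465639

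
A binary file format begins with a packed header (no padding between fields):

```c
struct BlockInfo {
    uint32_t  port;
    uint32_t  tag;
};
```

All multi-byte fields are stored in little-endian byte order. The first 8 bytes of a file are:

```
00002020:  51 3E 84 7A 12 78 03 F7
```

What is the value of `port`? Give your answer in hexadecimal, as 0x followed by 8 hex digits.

`port` is the first field, at byte offset 0, occupying 4 bytes.
Bytes at offsets 0..3: 51 3E 84 7A.
In little-endian order the low byte comes first in memory.
Reassemble most-significant byte first: 7A 84 3E 51 → 0x7A843E51.

0x7A843E51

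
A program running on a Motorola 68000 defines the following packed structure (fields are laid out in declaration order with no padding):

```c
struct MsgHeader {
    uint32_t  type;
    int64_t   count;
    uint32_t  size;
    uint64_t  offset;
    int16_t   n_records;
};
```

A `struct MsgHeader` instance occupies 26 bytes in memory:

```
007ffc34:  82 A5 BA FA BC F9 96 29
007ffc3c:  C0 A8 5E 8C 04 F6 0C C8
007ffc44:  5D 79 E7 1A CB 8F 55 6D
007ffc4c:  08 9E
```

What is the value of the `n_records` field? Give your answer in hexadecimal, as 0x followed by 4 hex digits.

`n_records` follows `type` (4 B), `count` (8 B), `size` (4 B), `offset` (8 B), so it starts at offset 4 + 8 + 4 + 8 = 24 and occupies 2 bytes.
Bytes at offsets 24..25: 08 9E.
In big-endian order the high byte comes first in memory.
The bytes are already most-significant first: 0x089E.

0x089E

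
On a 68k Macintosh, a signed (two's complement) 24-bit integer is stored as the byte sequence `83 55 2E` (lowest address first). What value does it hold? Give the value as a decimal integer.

-8170194

In big-endian order the high byte comes first in memory.
The bytes are already most-significant first: 0x83552E.
Top bit is set, so as a signed 24-bit value this is 0x83552E − 2^24 = -8170194.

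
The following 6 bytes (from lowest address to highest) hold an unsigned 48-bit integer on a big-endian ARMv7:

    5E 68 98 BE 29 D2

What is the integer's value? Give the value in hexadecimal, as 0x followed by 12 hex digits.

0x5E6898BE29D2

Big-endian stores the most-significant byte at the lowest address.
The bytes are already most-significant first: 0x5E6898BE29D2.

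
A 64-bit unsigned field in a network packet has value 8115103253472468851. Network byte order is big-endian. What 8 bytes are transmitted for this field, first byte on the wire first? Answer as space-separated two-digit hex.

70 9E A3 69 D2 D7 DF 73

8115103253472468851 in hexadecimal, padded to 64 bits, is 0x709EA369D2D7DF73.
Split into bytes (most-significant first): 70 9E A3 69 D2 D7 DF 73.
Big-endian stores the most-significant byte at the lowest address.
So the memory order matches the most-significant-first order: 70 9E A3 69 D2 D7 DF 73.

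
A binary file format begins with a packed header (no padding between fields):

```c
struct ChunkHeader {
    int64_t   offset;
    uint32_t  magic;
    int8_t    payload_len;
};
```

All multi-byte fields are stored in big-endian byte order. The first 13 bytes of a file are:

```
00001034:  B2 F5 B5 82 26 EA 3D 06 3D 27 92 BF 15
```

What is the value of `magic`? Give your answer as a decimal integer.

`magic` follows `offset` (8 bytes), so it starts at byte offset 8 and occupies 4 bytes.
Bytes at offsets 8..11: 3D 27 92 BF.
Big-endian: lowest address holds the most-significant byte.
The bytes are already most-significant first: 0x3D2792BF.
0x3D2792BF = 1026003647.

1026003647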